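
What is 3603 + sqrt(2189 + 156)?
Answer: 3603 + sqrt(2345) ≈ 3651.4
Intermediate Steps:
3603 + sqrt(2189 + 156) = 3603 + sqrt(2345)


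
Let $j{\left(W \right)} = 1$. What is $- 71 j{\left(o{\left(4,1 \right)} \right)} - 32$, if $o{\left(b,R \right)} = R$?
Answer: $-103$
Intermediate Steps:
$- 71 j{\left(o{\left(4,1 \right)} \right)} - 32 = \left(-71\right) 1 - 32 = -71 - 32 = -103$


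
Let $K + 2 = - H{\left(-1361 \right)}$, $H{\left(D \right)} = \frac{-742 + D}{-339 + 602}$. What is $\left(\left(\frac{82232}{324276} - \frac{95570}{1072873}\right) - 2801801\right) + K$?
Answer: $- \frac{3373196262404844470}{1203941207649} \approx -2.8018 \cdot 10^{6}$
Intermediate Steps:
$H{\left(D \right)} = - \frac{742}{263} + \frac{D}{263}$ ($H{\left(D \right)} = \frac{-742 + D}{263} = \left(-742 + D\right) \frac{1}{263} = - \frac{742}{263} + \frac{D}{263}$)
$K = \frac{1577}{263}$ ($K = -2 - \left(- \frac{742}{263} + \frac{1}{263} \left(-1361\right)\right) = -2 - \left(- \frac{742}{263} - \frac{1361}{263}\right) = -2 - - \frac{2103}{263} = -2 + \frac{2103}{263} = \frac{1577}{263} \approx 5.9962$)
$\left(\left(\frac{82232}{324276} - \frac{95570}{1072873}\right) - 2801801\right) + K = \left(\left(\frac{82232}{324276} - \frac{95570}{1072873}\right) - 2801801\right) + \frac{1577}{263} = \left(\left(82232 \cdot \frac{1}{324276} - \frac{5030}{56467}\right) - 2801801\right) + \frac{1577}{263} = \left(\left(\frac{20558}{81069} - \frac{5030}{56467}\right) - 2801801\right) + \frac{1577}{263} = \left(\frac{753071516}{4577723223} - 2801801\right) + \frac{1577}{263} = - \frac{12825868750853107}{4577723223} + \frac{1577}{263} = - \frac{3373196262404844470}{1203941207649}$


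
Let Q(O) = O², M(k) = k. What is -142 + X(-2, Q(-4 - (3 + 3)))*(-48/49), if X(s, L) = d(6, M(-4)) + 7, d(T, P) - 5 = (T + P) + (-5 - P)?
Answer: -7582/49 ≈ -154.73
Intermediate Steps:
d(T, P) = T (d(T, P) = 5 + ((T + P) + (-5 - P)) = 5 + ((P + T) + (-5 - P)) = 5 + (-5 + T) = T)
X(s, L) = 13 (X(s, L) = 6 + 7 = 13)
-142 + X(-2, Q(-4 - (3 + 3)))*(-48/49) = -142 + 13*(-48/49) = -142 - 624/49 = -7582/49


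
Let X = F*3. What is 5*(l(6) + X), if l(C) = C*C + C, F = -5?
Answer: 135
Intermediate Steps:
X = -15 (X = -5*3 = -15)
l(C) = C + C² (l(C) = C² + C = C + C²)
5*(l(6) + X) = 5*(6*(1 + 6) - 15) = 5*(6*7 - 15) = 5*(42 - 15) = 5*27 = 135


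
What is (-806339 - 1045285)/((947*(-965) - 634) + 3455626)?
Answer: -1851624/2541137 ≈ -0.72866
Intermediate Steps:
(-806339 - 1045285)/((947*(-965) - 634) + 3455626) = -1851624/((-913855 - 634) + 3455626) = -1851624/(-914489 + 3455626) = -1851624/2541137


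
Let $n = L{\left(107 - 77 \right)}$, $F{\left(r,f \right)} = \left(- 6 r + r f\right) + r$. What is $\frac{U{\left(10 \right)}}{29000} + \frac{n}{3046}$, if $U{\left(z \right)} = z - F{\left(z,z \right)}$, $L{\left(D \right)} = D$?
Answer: $\frac{9352}{1104175} \approx 0.0084697$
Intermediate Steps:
$F{\left(r,f \right)} = - 5 r + f r$ ($F{\left(r,f \right)} = \left(- 6 r + f r\right) + r = - 5 r + f r$)
$U{\left(z \right)} = z - z \left(-5 + z\right)$
$n = 30$ ($n = 107 - 77 = 30$)
$\frac{U{\left(10 \right)}}{29000} + \frac{n}{3046} = \frac{10 \left(6 - 10\right)}{29000} + \frac{30}{3046} = 10 \left(6 - 10\right) \frac{1}{29000} + 30 \cdot \frac{1}{3046} = 10 \left(-4\right) \frac{1}{29000} + \frac{15}{1523} = \left(-40\right) \frac{1}{29000} + \frac{15}{1523} = - \frac{1}{725} + \frac{15}{1523} = \frac{9352}{1104175}$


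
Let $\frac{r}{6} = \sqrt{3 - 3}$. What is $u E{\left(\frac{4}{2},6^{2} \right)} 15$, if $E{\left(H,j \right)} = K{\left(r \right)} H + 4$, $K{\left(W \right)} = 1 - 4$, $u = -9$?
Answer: $270$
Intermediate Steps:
$r = 0$ ($r = 6 \sqrt{3 - 3} = 6 \sqrt{0} = 6 \cdot 0 = 0$)
$K{\left(W \right)} = -3$
$E{\left(H,j \right)} = 4 - 3 H$ ($E{\left(H,j \right)} = - 3 H + 4 = 4 - 3 H$)
$u E{\left(\frac{4}{2},6^{2} \right)} 15 = - 9 \left(4 - 3 \cdot \frac{4}{2}\right) 15 = - 9 \left(4 - 3 \cdot 4 \cdot \frac{1}{2}\right) 15 = - 9 \left(4 - 6\right) 15 = \left(-9\right) \left(-2\right) 15 = 18 \cdot 15 = 270$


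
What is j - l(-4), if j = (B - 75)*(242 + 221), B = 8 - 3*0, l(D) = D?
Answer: -31017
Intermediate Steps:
B = 8 (B = 8 + 0 = 8)
j = -31021 (j = (8 - 75)*(242 + 221) = -67*463 = -31021)
j - l(-4) = -31021 - 1*(-4) = -31021 + 4 = -31017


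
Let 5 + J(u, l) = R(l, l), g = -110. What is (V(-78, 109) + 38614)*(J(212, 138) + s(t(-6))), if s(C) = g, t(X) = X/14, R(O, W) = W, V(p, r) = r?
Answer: 890629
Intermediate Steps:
t(X) = X/14 (t(X) = X*(1/14) = X/14)
J(u, l) = -5 + l
s(C) = -110
(V(-78, 109) + 38614)*(J(212, 138) + s(t(-6))) = (109 + 38614)*((-5 + 138) - 110) = 38723*(133 - 110) = 38723*23 = 890629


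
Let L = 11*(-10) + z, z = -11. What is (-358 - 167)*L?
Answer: 63525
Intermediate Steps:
L = -121 (L = 11*(-10) - 11 = -110 - 11 = -121)
(-358 - 167)*L = (-358 - 167)*(-121) = -525*(-121) = 63525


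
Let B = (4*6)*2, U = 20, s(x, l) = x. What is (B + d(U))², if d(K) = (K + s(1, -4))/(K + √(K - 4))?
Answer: 152881/64 ≈ 2388.8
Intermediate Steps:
d(K) = (1 + K)/(K + √(-4 + K)) (d(K) = (K + 1)/(K + √(K - 4)) = (1 + K)/(K + √(-4 + K)))
B = 48 (B = 24*2 = 48)
(B + d(U))² = (48 + (1 + 20)/(20 + √(-4 + 20)))² = (48 + 21/(20 + √16))² = (48 + 21/(20 + 4))² = (48 + 21/24)² = (48 + (1/24)*21)² = (48 + 7/8)² = (391/8)² = 152881/64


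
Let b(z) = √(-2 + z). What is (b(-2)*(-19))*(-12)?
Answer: 456*I ≈ 456.0*I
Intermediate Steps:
(b(-2)*(-19))*(-12) = (√(-2 - 2)*(-19))*(-12) = (√(-4)*(-19))*(-12) = ((2*I)*(-19))*(-12) = -38*I*(-12) = 456*I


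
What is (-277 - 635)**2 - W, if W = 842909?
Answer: -11165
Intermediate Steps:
(-277 - 635)**2 - W = (-277 - 635)**2 - 1*842909 = (-912)**2 - 842909 = 831744 - 842909 = -11165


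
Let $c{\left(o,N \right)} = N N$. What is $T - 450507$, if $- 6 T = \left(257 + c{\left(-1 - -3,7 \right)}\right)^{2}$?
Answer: $-466113$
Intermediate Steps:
$c{\left(o,N \right)} = N^{2}$
$T = -15606$ ($T = - \frac{\left(257 + 7^{2}\right)^{2}}{6} = - \frac{\left(257 + 49\right)^{2}}{6} = - \frac{306^{2}}{6} = \left(- \frac{1}{6}\right) 93636 = -15606$)
$T - 450507 = -15606 - 450507 = -466113$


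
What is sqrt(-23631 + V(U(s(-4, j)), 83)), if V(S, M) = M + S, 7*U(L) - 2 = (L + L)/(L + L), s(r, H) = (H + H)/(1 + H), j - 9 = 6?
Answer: I*sqrt(1153831)/7 ≈ 153.45*I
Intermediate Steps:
j = 15 (j = 9 + 6 = 15)
s(r, H) = 2*H/(1 + H) (s(r, H) = (2*H)/(1 + H) = 2*H/(1 + H))
U(L) = 3/7 (U(L) = 2/7 + ((L + L)/(L + L))/7 = 2/7 + ((2*L)/((2*L)))/7 = 2/7 + ((2*L)*(1/(2*L)))/7 = 2/7 + (1/7)*1 = 2/7 + 1/7 = 3/7)
sqrt(-23631 + V(U(s(-4, j)), 83)) = sqrt(-23631 + (83 + 3/7)) = sqrt(-23631 + 584/7) = sqrt(-164833/7) = I*sqrt(1153831)/7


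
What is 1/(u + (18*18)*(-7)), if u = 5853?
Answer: 1/3585 ≈ 0.00027894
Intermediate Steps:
1/(u + (18*18)*(-7)) = 1/(5853 + (18*18)*(-7)) = 1/(5853 + 324*(-7)) = 1/(5853 - 2268) = 1/3585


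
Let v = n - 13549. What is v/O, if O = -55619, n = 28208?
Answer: -14659/55619 ≈ -0.26356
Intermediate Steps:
v = 14659 (v = 28208 - 13549 = 14659)
v/O = 14659/(-55619) = 14659*(-1/55619) = -14659/55619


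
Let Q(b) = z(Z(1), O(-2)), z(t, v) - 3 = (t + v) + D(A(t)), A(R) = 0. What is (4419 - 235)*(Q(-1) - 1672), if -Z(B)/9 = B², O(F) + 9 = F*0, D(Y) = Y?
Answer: -7058408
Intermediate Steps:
O(F) = -9 (O(F) = -9 + F*0 = -9 + 0 = -9)
Z(B) = -9*B²
z(t, v) = 3 + t + v (z(t, v) = 3 + ((t + v) + 0) = 3 + (t + v) = 3 + t + v)
Q(b) = -15 (Q(b) = 3 - 9*1² - 9 = 3 - 9*1 - 9 = 3 - 9 - 9 = -15)
(4419 - 235)*(Q(-1) - 1672) = (4419 - 235)*(-15 - 1672) = 4184*(-1687) = -7058408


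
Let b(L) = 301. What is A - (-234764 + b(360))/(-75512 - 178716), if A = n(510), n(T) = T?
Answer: 129421817/254228 ≈ 509.08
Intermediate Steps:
A = 510
A - (-234764 + b(360))/(-75512 - 178716) = 510 - (-234764 + 301)/(-75512 - 178716) = 510 - (-234463)/(-254228) = 510 - (-234463)*(-1)/254228 = 510 - 1*234463/254228 = 510 - 234463/254228 = 129421817/254228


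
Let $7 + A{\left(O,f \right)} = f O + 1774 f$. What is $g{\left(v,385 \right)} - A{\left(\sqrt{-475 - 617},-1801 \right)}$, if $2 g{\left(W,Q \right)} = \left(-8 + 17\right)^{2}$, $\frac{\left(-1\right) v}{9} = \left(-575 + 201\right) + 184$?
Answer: $\frac{6390043}{2} + 3602 i \sqrt{273} \approx 3.195 \cdot 10^{6} + 59515.0 i$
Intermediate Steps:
$v = 1710$ ($v = - 9 \left(\left(-575 + 201\right) + 184\right) = - 9 \left(-374 + 184\right) = \left(-9\right) \left(-190\right) = 1710$)
$g{\left(W,Q \right)} = \frac{81}{2}$ ($g{\left(W,Q \right)} = \frac{\left(-8 + 17\right)^{2}}{2} = \frac{9^{2}}{2} = \frac{1}{2} \cdot 81 = \frac{81}{2}$)
$A{\left(O,f \right)} = -7 + 1774 f + O f$ ($A{\left(O,f \right)} = -7 + \left(f O + 1774 f\right) = -7 + \left(O f + 1774 f\right) = -7 + \left(1774 f + O f\right) = -7 + 1774 f + O f$)
$g{\left(v,385 \right)} - A{\left(\sqrt{-475 - 617},-1801 \right)} = \frac{81}{2} - \left(-7 + 1774 \left(-1801\right) + \sqrt{-475 - 617} \left(-1801\right)\right) = \frac{81}{2} - \left(-7 - 3194974 + \sqrt{-1092} \left(-1801\right)\right) = \frac{81}{2} - \left(-7 - 3194974 + 2 i \sqrt{273} \left(-1801\right)\right) = \frac{81}{2} - \left(-7 - 3194974 - 3602 i \sqrt{273}\right) = \frac{81}{2} - \left(-3194981 - 3602 i \sqrt{273}\right) = \frac{81}{2} + \left(3194981 + 3602 i \sqrt{273}\right) = \frac{6390043}{2} + 3602 i \sqrt{273}$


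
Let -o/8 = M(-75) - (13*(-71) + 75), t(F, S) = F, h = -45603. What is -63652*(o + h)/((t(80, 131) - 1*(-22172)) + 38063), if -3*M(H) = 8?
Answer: 9999538244/180945 ≈ 55263.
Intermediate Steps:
M(H) = -8/3 (M(H) = -⅓*8 = -8/3)
o = -20288/3 (o = -8*(-8/3 - (13*(-71) + 75)) = -8*(-8/3 - (-923 + 75)) = -8*(-8/3 - 1*(-848)) = -8*(-8/3 + 848) = -8*2536/3 = -20288/3 ≈ -6762.7)
-63652*(o + h)/((t(80, 131) - 1*(-22172)) + 38063) = -63652*(-20288/3 - 45603)/((80 - 1*(-22172)) + 38063) = -63652*(-157097/(3*((80 + 22172) + 38063))) = -63652*(-157097/(3*(22252 + 38063))) = -63652/(60315*(-3/157097)) = -63652/(-180945/157097) = -63652*(-157097/180945) = 9999538244/180945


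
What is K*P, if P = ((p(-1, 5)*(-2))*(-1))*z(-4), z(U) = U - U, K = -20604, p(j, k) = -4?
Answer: 0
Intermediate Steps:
z(U) = 0
P = 0 (P = (-4*(-2)*(-1))*0 = (8*(-1))*0 = -8*0 = 0)
K*P = -20604*0 = 0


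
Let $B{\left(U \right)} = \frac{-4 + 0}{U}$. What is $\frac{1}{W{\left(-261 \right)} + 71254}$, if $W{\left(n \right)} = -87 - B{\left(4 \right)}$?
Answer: $\frac{1}{71168} \approx 1.4051 \cdot 10^{-5}$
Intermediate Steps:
$B{\left(U \right)} = - \frac{4}{U}$
$W{\left(n \right)} = -86$ ($W{\left(n \right)} = -87 - - \frac{4}{4} = -87 - \left(-4\right) \frac{1}{4} = -87 - -1 = -87 + 1 = -86$)
$\frac{1}{W{\left(-261 \right)} + 71254} = \frac{1}{-86 + 71254} = \frac{1}{71168}$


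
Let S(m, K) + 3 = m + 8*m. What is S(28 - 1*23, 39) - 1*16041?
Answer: -15999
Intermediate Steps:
S(m, K) = -3 + 9*m (S(m, K) = -3 + (m + 8*m) = -3 + 9*m)
S(28 - 1*23, 39) - 1*16041 = (-3 + 9*(28 - 1*23)) - 1*16041 = (-3 + 9*(28 - 23)) - 16041 = (-3 + 9*5) - 16041 = (-3 + 45) - 16041 = 42 - 16041 = -15999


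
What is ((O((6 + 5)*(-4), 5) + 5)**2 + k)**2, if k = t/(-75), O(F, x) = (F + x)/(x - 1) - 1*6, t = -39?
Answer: 2156023489/160000 ≈ 13475.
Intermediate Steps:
O(F, x) = -6 + (F + x)/(-1 + x) (O(F, x) = (F + x)/(-1 + x) - 6 = -6 + (F + x)/(-1 + x))
k = 13/25 (k = -39/(-75) = -39*(-1/75) = 13/25 ≈ 0.52000)
((O((6 + 5)*(-4), 5) + 5)**2 + k)**2 = (((6 + (6 + 5)*(-4) - 5*5)/(-1 + 5) + 5)**2 + 13/25)**2 = (((6 + 11*(-4) - 25)/4 + 5)**2 + 13/25)**2 = (((6 - 44 - 25)/4 + 5)**2 + 13/25)**2 = (((1/4)*(-63) + 5)**2 + 13/25)**2 = ((-63/4 + 5)**2 + 13/25)**2 = ((-43/4)**2 + 13/25)**2 = (1849/16 + 13/25)**2 = (46433/400)**2 = 2156023489/160000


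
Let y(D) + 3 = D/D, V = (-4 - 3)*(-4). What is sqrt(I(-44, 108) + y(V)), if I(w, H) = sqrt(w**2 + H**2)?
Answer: sqrt(-2 + 20*sqrt(34)) ≈ 10.706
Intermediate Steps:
I(w, H) = sqrt(H**2 + w**2)
V = 28 (V = -7*(-4) = 28)
y(D) = -2 (y(D) = -3 + D/D = -3 + 1 = -2)
sqrt(I(-44, 108) + y(V)) = sqrt(sqrt(108**2 + (-44)**2) - 2) = sqrt(sqrt(11664 + 1936) - 2) = sqrt(sqrt(13600) - 2) = sqrt(20*sqrt(34) - 2) = sqrt(-2 + 20*sqrt(34))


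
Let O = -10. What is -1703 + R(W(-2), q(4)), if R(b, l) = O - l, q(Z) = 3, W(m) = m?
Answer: -1716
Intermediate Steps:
R(b, l) = -10 - l
-1703 + R(W(-2), q(4)) = -1703 + (-10 - 1*3) = -1703 + (-10 - 3) = -1703 - 13 = -1716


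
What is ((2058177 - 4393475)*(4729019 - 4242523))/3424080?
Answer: -71007070988/214005 ≈ -3.3180e+5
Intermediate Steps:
((2058177 - 4393475)*(4729019 - 4242523))/3424080 = -2335298*486496*(1/3424080) = -1136113135808*1/3424080 = -71007070988/214005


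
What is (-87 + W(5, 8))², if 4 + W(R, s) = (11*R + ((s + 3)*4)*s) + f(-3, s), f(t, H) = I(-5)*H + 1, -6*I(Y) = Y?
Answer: 942841/9 ≈ 1.0476e+5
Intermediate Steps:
I(Y) = -Y/6
f(t, H) = 1 + 5*H/6 (f(t, H) = (-⅙*(-5))*H + 1 = 5*H/6 + 1 = 1 + 5*H/6)
W(R, s) = -3 + 11*R + 5*s/6 + s*(12 + 4*s) (W(R, s) = -4 + ((11*R + ((s + 3)*4)*s) + (1 + 5*s/6)) = -4 + ((11*R + ((3 + s)*4)*s) + (1 + 5*s/6)) = -4 + ((11*R + (12 + 4*s)*s) + (1 + 5*s/6)) = -4 + ((11*R + s*(12 + 4*s)) + (1 + 5*s/6)) = -4 + (1 + 11*R + 5*s/6 + s*(12 + 4*s)) = -3 + 11*R + 5*s/6 + s*(12 + 4*s))
(-87 + W(5, 8))² = (-87 + (-3 + 4*8² + 11*5 + (77/6)*8))² = (-87 + (-3 + 4*64 + 55 + 308/3))² = (-87 + (-3 + 256 + 55 + 308/3))² = (-87 + 1232/3)² = (971/3)² = 942841/9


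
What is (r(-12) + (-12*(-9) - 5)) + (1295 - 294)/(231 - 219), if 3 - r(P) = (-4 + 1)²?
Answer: 2165/12 ≈ 180.42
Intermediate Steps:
r(P) = -6 (r(P) = 3 - (-4 + 1)² = 3 - 1*(-3)² = 3 - 1*9 = 3 - 9 = -6)
(r(-12) + (-12*(-9) - 5)) + (1295 - 294)/(231 - 219) = (-6 + (-12*(-9) - 5)) + (1295 - 294)/(231 - 219) = (-6 + (108 - 5)) + 1001/12 = (-6 + 103) + 1001*(1/12) = 97 + 1001/12 = 2165/12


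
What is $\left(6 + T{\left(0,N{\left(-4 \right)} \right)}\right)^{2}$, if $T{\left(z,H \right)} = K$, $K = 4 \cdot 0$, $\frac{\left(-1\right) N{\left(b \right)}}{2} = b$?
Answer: $36$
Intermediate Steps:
$N{\left(b \right)} = - 2 b$
$K = 0$
$T{\left(z,H \right)} = 0$
$\left(6 + T{\left(0,N{\left(-4 \right)} \right)}\right)^{2} = \left(6 + 0\right)^{2} = 6^{2} = 36$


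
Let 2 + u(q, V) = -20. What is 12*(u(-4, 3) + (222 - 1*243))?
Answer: -516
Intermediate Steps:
u(q, V) = -22 (u(q, V) = -2 - 20 = -22)
12*(u(-4, 3) + (222 - 1*243)) = 12*(-22 + (222 - 1*243)) = 12*(-22 + (222 - 243)) = 12*(-22 - 21) = 12*(-43) = -516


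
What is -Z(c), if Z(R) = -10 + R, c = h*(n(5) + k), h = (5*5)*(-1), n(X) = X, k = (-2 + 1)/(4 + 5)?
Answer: 1190/9 ≈ 132.22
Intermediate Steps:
k = -⅑ (k = -1/9 = -1*⅑ = -⅑ ≈ -0.11111)
h = -25 (h = 25*(-1) = -25)
c = -1100/9 (c = -25*(5 - ⅑) = -25*44/9 = -1100/9 ≈ -122.22)
-Z(c) = -(-10 - 1100/9) = -1*(-1190/9) = 1190/9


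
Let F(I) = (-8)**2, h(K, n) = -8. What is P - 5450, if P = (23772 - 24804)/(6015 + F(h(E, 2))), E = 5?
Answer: -33131582/6079 ≈ -5450.2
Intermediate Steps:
F(I) = 64
P = -1032/6079 (P = (23772 - 24804)/(6015 + 64) = -1032/6079 ≈ -0.16976)
P - 5450 = -1032/6079 - 5450 = -33131582/6079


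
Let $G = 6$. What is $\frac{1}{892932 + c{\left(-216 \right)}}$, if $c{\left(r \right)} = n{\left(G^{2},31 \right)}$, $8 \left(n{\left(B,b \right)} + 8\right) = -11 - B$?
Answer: $\frac{8}{7143345} \approx 1.1199 \cdot 10^{-6}$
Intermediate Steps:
$n{\left(B,b \right)} = - \frac{75}{8} - \frac{B}{8}$ ($n{\left(B,b \right)} = -8 + \frac{-11 - B}{8} = -8 - \left(\frac{11}{8} + \frac{B}{8}\right) = - \frac{75}{8} - \frac{B}{8}$)
$c{\left(r \right)} = - \frac{111}{8}$ ($c{\left(r \right)} = - \frac{75}{8} - \frac{6^{2}}{8} = - \frac{75}{8} - \frac{9}{2} = - \frac{111}{8}$)
$\frac{1}{892932 + c{\left(-216 \right)}} = \frac{1}{892932 - \frac{111}{8}} = \frac{1}{\frac{7143345}{8}} = \frac{8}{7143345}$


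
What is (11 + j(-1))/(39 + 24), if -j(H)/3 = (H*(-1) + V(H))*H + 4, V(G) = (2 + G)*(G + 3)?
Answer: 8/63 ≈ 0.12698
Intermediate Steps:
V(G) = (2 + G)*(3 + G)
j(H) = -12 - 3*H*(6 + H² + 4*H) (j(H) = -3*((H*(-1) + (6 + H² + 5*H))*H + 4) = -3*((-H + (6 + H² + 5*H))*H + 4) = -3*((6 + H² + 4*H)*H + 4) = -3*(H*(6 + H² + 4*H) + 4) = -3*(4 + H*(6 + H² + 4*H)) = -12 - 3*H*(6 + H² + 4*H))
(11 + j(-1))/(39 + 24) = (11 + (-12 + 3*(-1)² - 3*(-1)*(6 + (-1)² + 5*(-1))))/(39 + 24) = (11 + (-12 + 3*1 - 3*(-1)*(6 + 1 - 5)))/63 = (11 + (-12 + 3 - 3*(-1)*2))/63 = (11 + (-12 + 3 + 6))/63 = (11 - 3)/63 = (1/63)*8 = 8/63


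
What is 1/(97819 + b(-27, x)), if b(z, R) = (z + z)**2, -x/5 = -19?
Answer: 1/100735 ≈ 9.9270e-6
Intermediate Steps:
x = 95 (x = -5*(-19) = 95)
b(z, R) = 4*z**2 (b(z, R) = (2*z)**2 = 4*z**2)
1/(97819 + b(-27, x)) = 1/(97819 + 4*(-27)**2) = 1/(97819 + 4*729) = 1/(97819 + 2916) = 1/100735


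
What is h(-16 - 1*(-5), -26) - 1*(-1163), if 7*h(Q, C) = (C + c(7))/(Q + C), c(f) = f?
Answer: 301236/259 ≈ 1163.1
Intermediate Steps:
h(Q, C) = (7 + C)/(7*(C + Q)) (h(Q, C) = ((C + 7)/(Q + C))/7 = ((7 + C)/(C + Q))/7 = (7 + C)/(7*(C + Q)))
h(-16 - 1*(-5), -26) - 1*(-1163) = (1 + (⅐)*(-26))/(-26 + (-16 - 1*(-5))) - 1*(-1163) = (1 - 26/7)/(-26 + (-16 + 5)) + 1163 = -19/7/(-26 - 11) + 1163 = -19/7/(-37) + 1163 = -1/37*(-19/7) + 1163 = 19/259 + 1163 = 301236/259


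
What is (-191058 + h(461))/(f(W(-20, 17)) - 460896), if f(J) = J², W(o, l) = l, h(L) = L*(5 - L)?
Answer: 401274/460607 ≈ 0.87119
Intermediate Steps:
(-191058 + h(461))/(f(W(-20, 17)) - 460896) = (-191058 + 461*(5 - 1*461))/(17² - 460896) = (-191058 + 461*(5 - 461))/(289 - 460896) = (-191058 + 461*(-456))/(-460607) = (-191058 - 210216)*(-1/460607) = -401274*(-1/460607) = 401274/460607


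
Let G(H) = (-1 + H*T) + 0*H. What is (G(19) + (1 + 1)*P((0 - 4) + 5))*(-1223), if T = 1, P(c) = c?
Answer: -24460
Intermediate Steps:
G(H) = -1 + H (G(H) = (-1 + H*1) + 0*H = (-1 + H) + 0 = -1 + H)
(G(19) + (1 + 1)*P((0 - 4) + 5))*(-1223) = ((-1 + 19) + (1 + 1)*((0 - 4) + 5))*(-1223) = (18 + 2*(-4 + 5))*(-1223) = (18 + 2*1)*(-1223) = (18 + 2)*(-1223) = 20*(-1223) = -24460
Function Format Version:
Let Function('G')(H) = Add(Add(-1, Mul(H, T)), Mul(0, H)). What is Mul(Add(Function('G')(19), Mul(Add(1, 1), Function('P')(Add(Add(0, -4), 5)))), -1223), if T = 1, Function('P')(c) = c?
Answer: -24460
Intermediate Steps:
Function('G')(H) = Add(-1, H) (Function('G')(H) = Add(Add(-1, Mul(H, 1)), Mul(0, H)) = Add(Add(-1, H), 0) = Add(-1, H))
Mul(Add(Function('G')(19), Mul(Add(1, 1), Function('P')(Add(Add(0, -4), 5)))), -1223) = Mul(Add(Add(-1, 19), Mul(Add(1, 1), Add(Add(0, -4), 5))), -1223) = Mul(Add(18, Mul(2, Add(-4, 5))), -1223) = Mul(Add(18, Mul(2, 1)), -1223) = Mul(Add(18, 2), -1223) = Mul(20, -1223) = -24460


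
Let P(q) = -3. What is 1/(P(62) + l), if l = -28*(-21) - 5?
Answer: 1/580 ≈ 0.0017241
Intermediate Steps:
l = 583 (l = 588 - 5 = 583)
1/(P(62) + l) = 1/(-3 + 583) = 1/580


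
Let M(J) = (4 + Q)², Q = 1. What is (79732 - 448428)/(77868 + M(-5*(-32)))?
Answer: -368696/77893 ≈ -4.7334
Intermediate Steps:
M(J) = 25 (M(J) = (4 + 1)² = 5² = 25)
(79732 - 448428)/(77868 + M(-5*(-32))) = (79732 - 448428)/(77868 + 25) = -368696/77893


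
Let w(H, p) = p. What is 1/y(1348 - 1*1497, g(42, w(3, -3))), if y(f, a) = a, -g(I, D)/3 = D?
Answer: 1/9 ≈ 0.11111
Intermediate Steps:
g(I, D) = -3*D
1/y(1348 - 1*1497, g(42, w(3, -3))) = 1/(-3*(-3)) = 1/9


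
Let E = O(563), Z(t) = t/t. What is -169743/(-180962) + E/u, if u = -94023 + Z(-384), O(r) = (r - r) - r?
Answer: 4015364488/4253602291 ≈ 0.94399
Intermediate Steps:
O(r) = -r (O(r) = 0 - r = -r)
Z(t) = 1
E = -563 (E = -1*563 = -563)
u = -94022 (u = -94023 + 1 = -94022)
-169743/(-180962) + E/u = -169743/(-180962) - 563/(-94022) = -169743*(-1/180962) - 563*(-1/94022) = 169743/180962 + 563/94022 = 4015364488/4253602291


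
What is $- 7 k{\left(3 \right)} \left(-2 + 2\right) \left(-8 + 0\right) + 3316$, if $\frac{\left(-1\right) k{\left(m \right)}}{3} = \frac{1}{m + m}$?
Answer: $3316$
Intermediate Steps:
$k{\left(m \right)} = - \frac{3}{2 m}$ ($k{\left(m \right)} = - \frac{3}{m + m} = - \frac{3}{2 m}$)
$- 7 k{\left(3 \right)} \left(-2 + 2\right) \left(-8 + 0\right) + 3316 = - 7 \left(- \frac{3}{2 \cdot 3}\right) \left(-2 + 2\right) \left(-8 + 0\right) + 3316 = - 7 \left(\left(- \frac{3}{2}\right) \frac{1}{3}\right) 0 \left(-8\right) + 3316 = - 7 \left(- \frac{1}{2}\right) 0 + 3316 = - \frac{\left(-7\right) 0}{2} + 3316 = \left(-1\right) 0 + 3316 = 0 + 3316 = 3316$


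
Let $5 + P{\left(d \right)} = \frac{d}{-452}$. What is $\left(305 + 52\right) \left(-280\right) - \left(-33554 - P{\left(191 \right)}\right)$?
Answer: $- \frac{30017963}{452} \approx -66411.0$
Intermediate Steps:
$P{\left(d \right)} = -5 - \frac{d}{452}$ ($P{\left(d \right)} = -5 + \frac{d}{-452} = -5 + d \left(- \frac{1}{452}\right) = -5 - \frac{d}{452}$)
$\left(305 + 52\right) \left(-280\right) - \left(-33554 - P{\left(191 \right)}\right) = \left(305 + 52\right) \left(-280\right) - \left(-33554 - \left(-5 - \frac{191}{452}\right)\right) = 357 \left(-280\right) - \left(-33554 - \left(-5 - \frac{191}{452}\right)\right) = -99960 - \left(-33554 - - \frac{2451}{452}\right) = -99960 - \left(-33554 + \frac{2451}{452}\right) = -99960 - - \frac{15163957}{452} = -99960 + \frac{15163957}{452} = - \frac{30017963}{452}$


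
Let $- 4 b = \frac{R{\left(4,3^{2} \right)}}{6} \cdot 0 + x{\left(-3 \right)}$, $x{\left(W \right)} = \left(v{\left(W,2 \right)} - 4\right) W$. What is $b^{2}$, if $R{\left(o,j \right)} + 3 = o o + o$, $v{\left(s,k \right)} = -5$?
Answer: $\frac{729}{16} \approx 45.563$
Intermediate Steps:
$R{\left(o,j \right)} = -3 + o + o^{2}$ ($R{\left(o,j \right)} = -3 + \left(o o + o\right) = -3 + \left(o^{2} + o\right) = -3 + \left(o + o^{2}\right) = -3 + o + o^{2}$)
$x{\left(W \right)} = - 9 W$ ($x{\left(W \right)} = \left(-5 - 4\right) W = - 9 W$)
$b = - \frac{27}{4}$ ($b = - \frac{\frac{-3 + 4 + 4^{2}}{6} \cdot 0 - -27}{4} = - \frac{\left(-3 + 4 + 16\right) \frac{1}{6} \cdot 0 + 27}{4} = - \frac{17 \cdot \frac{1}{6} \cdot 0 + 27}{4} = - \frac{\frac{17}{6} \cdot 0 + 27}{4} = - \frac{0 + 27}{4} = \left(- \frac{1}{4}\right) 27 = - \frac{27}{4} \approx -6.75$)
$b^{2} = \left(- \frac{27}{4}\right)^{2} = \frac{729}{16}$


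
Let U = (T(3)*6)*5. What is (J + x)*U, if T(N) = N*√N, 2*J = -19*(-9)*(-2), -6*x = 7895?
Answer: -133815*√3 ≈ -2.3177e+5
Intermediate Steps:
x = -7895/6 (x = -⅙*7895 = -7895/6 ≈ -1315.8)
J = -171 (J = (-19*(-9)*(-2))/2 = (171*(-2))/2 = (½)*(-342) = -171)
T(N) = N^(3/2)
U = 90*√3 (U = (3^(3/2)*6)*5 = ((3*√3)*6)*5 = (18*√3)*5 = 90*√3 ≈ 155.88)
(J + x)*U = (-171 - 7895/6)*(90*√3) = -133815*√3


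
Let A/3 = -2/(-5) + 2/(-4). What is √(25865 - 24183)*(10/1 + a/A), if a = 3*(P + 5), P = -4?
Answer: 0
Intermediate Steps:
A = -3/10 (A = 3*(-2/(-5) + 2/(-4)) = 3*(-2*(-⅕) + 2*(-¼)) = 3*(⅖ - ½) = 3*(-⅒) = -3/10 ≈ -0.30000)
a = 3 (a = 3*(-4 + 5) = 3*1 = 3)
√(25865 - 24183)*(10/1 + a/A) = √(25865 - 24183)*(10/1 + 3/(-3/10)) = √1682*(10*1 + 3*(-10/3)) = (29*√2)*(10 - 10) = (29*√2)*0 = 0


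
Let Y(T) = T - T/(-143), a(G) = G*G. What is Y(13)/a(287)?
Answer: 144/906059 ≈ 0.00015893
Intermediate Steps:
a(G) = G²
Y(T) = 144*T/143 (Y(T) = T - T*(-1)/143 = T - (-1)*T/143 = T + T/143 = 144*T/143)
Y(13)/a(287) = ((144/143)*13)/(287²) = (144/11)/82369 = (144/11)*(1/82369) = 144/906059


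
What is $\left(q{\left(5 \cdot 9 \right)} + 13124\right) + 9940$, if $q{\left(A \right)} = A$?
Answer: $23109$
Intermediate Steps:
$\left(q{\left(5 \cdot 9 \right)} + 13124\right) + 9940 = \left(5 \cdot 9 + 13124\right) + 9940 = \left(45 + 13124\right) + 9940 = 13169 + 9940 = 23109$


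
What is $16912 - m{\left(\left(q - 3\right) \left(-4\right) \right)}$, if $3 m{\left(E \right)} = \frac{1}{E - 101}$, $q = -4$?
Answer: $\frac{3703729}{219} \approx 16912.0$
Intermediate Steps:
$m{\left(E \right)} = \frac{1}{3 \left(-101 + E\right)}$ ($m{\left(E \right)} = \frac{1}{3 \left(E - 101\right)} = \frac{1}{3 \left(-101 + E\right)}$)
$16912 - m{\left(\left(q - 3\right) \left(-4\right) \right)} = 16912 - \frac{1}{3 \left(-101 + \left(-4 - 3\right) \left(-4\right)\right)} = 16912 - \frac{1}{3 \left(-101 - -28\right)} = 16912 - \frac{1}{3 \left(-101 + 28\right)} = 16912 - \frac{1}{3 \left(-73\right)} = 16912 - \frac{1}{3} \left(- \frac{1}{73}\right) = 16912 - - \frac{1}{219} = 16912 + \frac{1}{219} = \frac{3703729}{219}$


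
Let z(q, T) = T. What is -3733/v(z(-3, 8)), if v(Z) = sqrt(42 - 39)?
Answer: -3733*sqrt(3)/3 ≈ -2155.3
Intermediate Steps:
v(Z) = sqrt(3)
-3733/v(z(-3, 8)) = -3733*sqrt(3)/3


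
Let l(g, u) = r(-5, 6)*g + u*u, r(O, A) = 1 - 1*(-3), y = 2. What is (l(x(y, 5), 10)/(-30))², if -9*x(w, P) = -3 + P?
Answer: 198916/18225 ≈ 10.914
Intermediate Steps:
r(O, A) = 4 (r(O, A) = 1 + 3 = 4)
x(w, P) = ⅓ - P/9 (x(w, P) = -(-3 + P)/9 = ⅓ - P/9)
l(g, u) = u² + 4*g (l(g, u) = 4*g + u*u = 4*g + u² = u² + 4*g)
(l(x(y, 5), 10)/(-30))² = ((10² + 4*(⅓ - ⅑*5))/(-30))² = ((100 + 4*(⅓ - 5/9))*(-1/30))² = ((100 + 4*(-2/9))*(-1/30))² = ((100 - 8/9)*(-1/30))² = ((892/9)*(-1/30))² = (-446/135)² = 198916/18225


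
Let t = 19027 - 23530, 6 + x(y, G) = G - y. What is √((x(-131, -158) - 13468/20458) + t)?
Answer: I*√474681634462/10229 ≈ 67.355*I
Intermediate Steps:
x(y, G) = -6 + G - y (x(y, G) = -6 + (G - y) = -6 + G - y)
t = -4503
√((x(-131, -158) - 13468/20458) + t) = √(((-6 - 158 - 1*(-131)) - 13468/20458) - 4503) = √(((-6 - 158 + 131) - 13468*1/20458) - 4503) = √((-33 - 6734/10229) - 4503) = √(-344291/10229 - 4503) = √(-46405478/10229) = I*√474681634462/10229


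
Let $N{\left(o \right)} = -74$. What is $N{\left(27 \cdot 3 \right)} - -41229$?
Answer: $41155$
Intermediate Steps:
$N{\left(27 \cdot 3 \right)} - -41229 = -74 - -41229 = -74 + 41229 = 41155$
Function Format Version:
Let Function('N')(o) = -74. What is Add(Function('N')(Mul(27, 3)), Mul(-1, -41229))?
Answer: 41155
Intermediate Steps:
Add(Function('N')(Mul(27, 3)), Mul(-1, -41229)) = Add(-74, Mul(-1, -41229)) = Add(-74, 41229) = 41155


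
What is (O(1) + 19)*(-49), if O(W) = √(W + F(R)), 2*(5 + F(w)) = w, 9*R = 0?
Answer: -931 - 98*I ≈ -931.0 - 98.0*I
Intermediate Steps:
R = 0 (R = (⅑)*0 = 0)
F(w) = -5 + w/2
O(W) = √(-5 + W) (O(W) = √(W + (-5 + (½)*0)) = √(W + (-5 + 0)) = √(W - 5) = √(-5 + W))
(O(1) + 19)*(-49) = (√(-5 + 1) + 19)*(-49) = (√(-4) + 19)*(-49) = (2*I + 19)*(-49) = (19 + 2*I)*(-49) = -931 - 98*I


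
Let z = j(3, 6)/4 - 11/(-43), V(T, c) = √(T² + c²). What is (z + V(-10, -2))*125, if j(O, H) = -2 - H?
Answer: -9375/43 + 250*√26 ≈ 1056.7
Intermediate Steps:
z = -75/43 (z = (-2 - 1*6)/4 - 11/(-43) = (-2 - 6)*(¼) - 11*(-1/43) = -8*¼ + 11/43 = -2 + 11/43 = -75/43 ≈ -1.7442)
(z + V(-10, -2))*125 = (-75/43 + √((-10)² + (-2)²))*125 = (-75/43 + √(100 + 4))*125 = (-75/43 + √104)*125 = (-75/43 + 2*√26)*125 = -9375/43 + 250*√26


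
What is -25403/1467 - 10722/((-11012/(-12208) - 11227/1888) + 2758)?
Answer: -123400605093157/5817760482789 ≈ -21.211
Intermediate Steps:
-25403/1467 - 10722/((-11012/(-12208) - 11227/1888) + 2758) = -25403*1/1467 - 10722/((-11012*(-1/12208) - 11227*1/1888) + 2758) = -25403/1467 - 10722/((2753/3052 - 11227/1888) + 2758) = -25403/1467 - 10722/(-7266785/1440544 + 2758) = -25403/1467 - 10722/3965753567/1440544 = -25403/1467 - 10722*1440544/3965753567 = -25403/1467 - 15445512768/3965753567 = -123400605093157/5817760482789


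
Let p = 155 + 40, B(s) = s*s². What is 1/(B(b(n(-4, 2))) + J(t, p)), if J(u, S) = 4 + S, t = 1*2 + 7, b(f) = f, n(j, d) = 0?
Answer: 1/199 ≈ 0.0050251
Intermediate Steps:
B(s) = s³
p = 195
t = 9 (t = 2 + 7 = 9)
1/(B(b(n(-4, 2))) + J(t, p)) = 1/(0³ + (4 + 195)) = 1/(0 + 199) = 1/199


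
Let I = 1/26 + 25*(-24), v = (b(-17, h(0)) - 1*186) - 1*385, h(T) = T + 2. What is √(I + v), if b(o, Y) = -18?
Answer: I*√803738/26 ≈ 34.481*I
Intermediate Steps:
h(T) = 2 + T
v = -589 (v = (-18 - 1*186) - 1*385 = (-18 - 186) - 385 = -204 - 385 = -589)
I = -15599/26 (I = 1/26 - 600 = -15599/26 ≈ -599.96)
√(I + v) = √(-15599/26 - 589) = √(-30913/26) = I*√803738/26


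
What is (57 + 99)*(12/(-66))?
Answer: -312/11 ≈ -28.364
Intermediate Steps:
(57 + 99)*(12/(-66)) = 156*(12*(-1/66)) = 156*(-2/11) = -312/11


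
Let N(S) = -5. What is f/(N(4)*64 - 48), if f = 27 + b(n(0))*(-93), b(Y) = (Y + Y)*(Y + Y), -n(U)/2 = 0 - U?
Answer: -27/368 ≈ -0.073370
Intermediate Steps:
n(U) = 2*U (n(U) = -2*(0 - U) = -(-2)*U = 2*U)
b(Y) = 4*Y² (b(Y) = (2*Y)*(2*Y) = 4*Y²)
f = 27 (f = 27 + (4*(2*0)²)*(-93) = 27 + (4*0²)*(-93) = 27 + (4*0)*(-93) = 27 + 0*(-93) = 27 + 0 = 27)
f/(N(4)*64 - 48) = 27/(-5*64 - 48) = 27/(-320 - 48) = 27/(-368) = 27*(-1/368) = -27/368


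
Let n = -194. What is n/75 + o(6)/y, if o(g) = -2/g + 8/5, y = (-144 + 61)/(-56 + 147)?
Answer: -8249/2075 ≈ -3.9754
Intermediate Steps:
y = -83/91 ≈ -0.91209
o(g) = 8/5 - 2/g (o(g) = -2/g + 8*(⅕) = -2/g + 8/5 = 8/5 - 2/g)
n/75 + o(6)/y = -194/75 + (8/5 - 2/6)/(-83/91) = -194*1/75 + (8/5 - 2*⅙)*(-91/83) = -194/75 + (8/5 - ⅓)*(-91/83) = -194/75 + (19/15)*(-91/83) = -194/75 - 1729/1245 = -8249/2075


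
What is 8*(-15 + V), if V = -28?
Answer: -344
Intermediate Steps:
8*(-15 + V) = 8*(-15 - 28) = 8*(-43) = -344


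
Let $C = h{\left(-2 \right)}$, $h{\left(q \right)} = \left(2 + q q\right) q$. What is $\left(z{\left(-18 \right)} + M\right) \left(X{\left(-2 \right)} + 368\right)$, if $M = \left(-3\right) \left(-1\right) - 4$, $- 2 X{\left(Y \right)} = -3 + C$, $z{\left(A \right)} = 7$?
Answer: $2253$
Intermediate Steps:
$h{\left(q \right)} = q \left(2 + q^{2}\right)$ ($h{\left(q \right)} = \left(2 + q^{2}\right) q = q \left(2 + q^{2}\right)$)
$C = -12$ ($C = - 2 \left(2 + \left(-2\right)^{2}\right) = - 2 \left(2 + 4\right) = \left(-2\right) 6 = -12$)
$X{\left(Y \right)} = \frac{15}{2}$ ($X{\left(Y \right)} = - \frac{-3 - 12}{2} = \left(- \frac{1}{2}\right) \left(-15\right) = \frac{15}{2}$)
$M = -1$ ($M = 3 - 4 = -1$)
$\left(z{\left(-18 \right)} + M\right) \left(X{\left(-2 \right)} + 368\right) = \left(7 - 1\right) \left(\frac{15}{2} + 368\right) = 6 \cdot \frac{751}{2} = 2253$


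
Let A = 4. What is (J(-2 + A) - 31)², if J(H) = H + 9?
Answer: 400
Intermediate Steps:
J(H) = 9 + H
(J(-2 + A) - 31)² = ((9 + (-2 + 4)) - 31)² = ((9 + 2) - 31)² = (11 - 31)² = (-20)² = 400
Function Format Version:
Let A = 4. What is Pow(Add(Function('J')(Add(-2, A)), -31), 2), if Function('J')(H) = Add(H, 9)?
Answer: 400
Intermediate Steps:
Function('J')(H) = Add(9, H)
Pow(Add(Function('J')(Add(-2, A)), -31), 2) = Pow(Add(Add(9, Add(-2, 4)), -31), 2) = Pow(Add(Add(9, 2), -31), 2) = Pow(Add(11, -31), 2) = Pow(-20, 2) = 400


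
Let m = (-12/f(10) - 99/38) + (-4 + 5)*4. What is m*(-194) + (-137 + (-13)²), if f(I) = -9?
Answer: -28343/57 ≈ -497.25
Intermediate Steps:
m = 311/114 (m = (-12/(-9) - 99/38) + (-4 + 5)*4 = (-12*(-⅑) - 99*1/38) + 1*4 = (4/3 - 99/38) + 4 = -145/114 + 4 = 311/114 ≈ 2.7281)
m*(-194) + (-137 + (-13)²) = (311/114)*(-194) + (-137 + (-13)²) = -30167/57 + (-137 + 169) = -30167/57 + 32 = -28343/57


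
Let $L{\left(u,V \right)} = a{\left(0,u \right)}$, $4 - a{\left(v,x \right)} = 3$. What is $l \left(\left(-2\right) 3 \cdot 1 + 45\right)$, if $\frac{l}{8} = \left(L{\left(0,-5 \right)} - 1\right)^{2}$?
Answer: $0$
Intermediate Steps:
$a{\left(v,x \right)} = 1$ ($a{\left(v,x \right)} = 4 - 3 = 1$)
$L{\left(u,V \right)} = 1$
$l = 0$ ($l = 8 \left(1 - 1\right)^{2} = 8 \cdot 0^{2} = 8 \cdot 0 = 0$)
$l \left(\left(-2\right) 3 \cdot 1 + 45\right) = 0 \left(\left(-2\right) 3 \cdot 1 + 45\right) = 0 \left(\left(-6\right) 1 + 45\right) = 0 \left(-6 + 45\right) = 0 \cdot 39 = 0$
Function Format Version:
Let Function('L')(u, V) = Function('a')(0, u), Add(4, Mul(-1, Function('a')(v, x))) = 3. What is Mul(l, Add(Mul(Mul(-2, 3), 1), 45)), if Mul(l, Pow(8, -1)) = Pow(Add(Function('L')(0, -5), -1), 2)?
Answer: 0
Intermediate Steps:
Function('a')(v, x) = 1 (Function('a')(v, x) = Add(4, Mul(-1, 3)) = Add(4, -3) = 1)
Function('L')(u, V) = 1
l = 0 (l = Mul(8, Pow(Add(1, -1), 2)) = Mul(8, Pow(0, 2)) = Mul(8, 0) = 0)
Mul(l, Add(Mul(Mul(-2, 3), 1), 45)) = Mul(0, Add(Mul(Mul(-2, 3), 1), 45)) = Mul(0, Add(Mul(-6, 1), 45)) = Mul(0, Add(-6, 45)) = Mul(0, 39) = 0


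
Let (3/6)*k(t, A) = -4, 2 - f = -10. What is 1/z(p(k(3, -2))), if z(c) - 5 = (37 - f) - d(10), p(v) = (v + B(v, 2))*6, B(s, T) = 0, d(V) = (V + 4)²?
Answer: -1/166 ≈ -0.0060241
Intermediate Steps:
f = 12 (f = 2 - 1*(-10) = 2 + 10 = 12)
d(V) = (4 + V)²
k(t, A) = -8 (k(t, A) = 2*(-4) = -8)
p(v) = 6*v (p(v) = (v + 0)*6 = v*6 = 6*v)
z(c) = -166 (z(c) = 5 + ((37 - 1*12) - (4 + 10)²) = 5 + ((37 - 12) - 1*14²) = 5 + (25 - 1*196) = 5 + (25 - 196) = 5 - 171 = -166)
1/z(p(k(3, -2))) = 1/(-166) = -1/166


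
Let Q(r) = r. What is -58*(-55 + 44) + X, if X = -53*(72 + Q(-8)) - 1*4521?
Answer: -7275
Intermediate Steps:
X = -7913 (X = -53*(72 - 8) - 1*4521 = -53*64 - 4521 = -3392 - 4521 = -7913)
-58*(-55 + 44) + X = -58*(-55 + 44) - 7913 = -58*(-11) - 7913 = 638 - 7913 = -7275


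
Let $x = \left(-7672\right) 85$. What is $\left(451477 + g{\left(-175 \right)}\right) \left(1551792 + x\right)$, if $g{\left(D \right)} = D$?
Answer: $406023772944$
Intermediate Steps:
$x = -652120$
$\left(451477 + g{\left(-175 \right)}\right) \left(1551792 + x\right) = \left(451477 - 175\right) \left(1551792 - 652120\right) = 451302 \cdot 899672 = 406023772944$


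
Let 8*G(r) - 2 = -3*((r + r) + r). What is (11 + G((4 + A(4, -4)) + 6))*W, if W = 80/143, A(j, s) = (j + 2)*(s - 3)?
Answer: 3780/143 ≈ 26.434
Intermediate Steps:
A(j, s) = (-3 + s)*(2 + j) (A(j, s) = (2 + j)*(-3 + s) = (-3 + s)*(2 + j))
W = 80/143 (W = 80*(1/143) = 80/143 ≈ 0.55944)
G(r) = ¼ - 9*r/8 (G(r) = ¼ + (-3*((r + r) + r))/8 = ¼ + (-3*(2*r + r))/8 = ¼ + (-9*r)/8 = ¼ - 9*r/8)
(11 + G((4 + A(4, -4)) + 6))*W = (11 + (¼ - 9*((4 + (-6 - 3*4 + 2*(-4) + 4*(-4))) + 6)/8))*(80/143) = (11 + (¼ - 9*((4 + (-6 - 12 - 8 - 16)) + 6)/8))*(80/143) = (11 + (¼ - 9*((4 - 42) + 6)/8))*(80/143) = (11 + (¼ - 9*(-38 + 6)/8))*(80/143) = (11 + (¼ - 9/8*(-32)))*(80/143) = (11 + (¼ + 36))*(80/143) = (11 + 145/4)*(80/143) = (189/4)*(80/143) = 3780/143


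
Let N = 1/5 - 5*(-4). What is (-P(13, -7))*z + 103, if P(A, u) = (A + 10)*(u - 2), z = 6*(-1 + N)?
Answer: 119747/5 ≈ 23949.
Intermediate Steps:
N = 101/5 (N = ⅕ + 20 = 101/5 ≈ 20.200)
z = 576/5 (z = 6*(-1 + 101/5) = 6*(96/5) = 576/5 ≈ 115.20)
P(A, u) = (-2 + u)*(10 + A) (P(A, u) = (10 + A)*(-2 + u) = (-2 + u)*(10 + A))
(-P(13, -7))*z + 103 = -(-20 - 2*13 + 10*(-7) + 13*(-7))*(576/5) + 103 = -(-20 - 26 - 70 - 91)*(576/5) + 103 = -1*(-207)*(576/5) + 103 = 207*(576/5) + 103 = 119232/5 + 103 = 119747/5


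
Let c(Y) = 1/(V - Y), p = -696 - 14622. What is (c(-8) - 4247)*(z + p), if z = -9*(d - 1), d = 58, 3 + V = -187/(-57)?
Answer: 31733666937/472 ≈ 6.7232e+7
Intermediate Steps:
p = -15318
V = 16/57 (V = -3 - 187/(-57) = -3 - 187*(-1/57) = -3 + 187/57 = 16/57 ≈ 0.28070)
c(Y) = 1/(16/57 - Y)
z = -513 (z = -9*(58 - 1) = -9*57 = -513)
(c(-8) - 4247)*(z + p) = (-57/(-16 + 57*(-8)) - 4247)*(-513 - 15318) = (-57/(-16 - 456) - 4247)*(-15831) = (-57/(-472) - 4247)*(-15831) = (-57*(-1/472) - 4247)*(-15831) = (57/472 - 4247)*(-15831) = -2004527/472*(-15831) = 31733666937/472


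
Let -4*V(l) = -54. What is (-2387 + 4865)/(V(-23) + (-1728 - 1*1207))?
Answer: -4956/5843 ≈ -0.84819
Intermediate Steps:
V(l) = 27/2 (V(l) = -1/4*(-54) = 27/2)
(-2387 + 4865)/(V(-23) + (-1728 - 1*1207)) = (-2387 + 4865)/(27/2 + (-1728 - 1*1207)) = 2478/(27/2 + (-1728 - 1207)) = 2478/(27/2 - 2935) = 2478/(-5843/2) = 2478*(-2/5843) = -4956/5843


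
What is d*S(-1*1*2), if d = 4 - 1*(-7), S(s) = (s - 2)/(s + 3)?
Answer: -44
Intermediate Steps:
S(s) = (-2 + s)/(3 + s)
d = 11 (d = 4 + 7 = 11)
d*S(-1*1*2) = 11*((-2 - 1*1*2)/(3 - 1*1*2)) = 11*((-2 - 1*2)/(3 - 1*2)) = 11*((-2 - 2)/(3 - 2)) = 11*(-4/1) = 11*(1*(-4)) = 11*(-4) = -44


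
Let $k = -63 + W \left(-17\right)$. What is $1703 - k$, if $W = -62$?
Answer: $712$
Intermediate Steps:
$k = 991$ ($k = -63 - -1054 = -63 + 1054 = 991$)
$1703 - k = 1703 - 991 = 712$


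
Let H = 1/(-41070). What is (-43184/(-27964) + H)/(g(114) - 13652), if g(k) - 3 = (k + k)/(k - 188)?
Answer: -443384729/3919790571270 ≈ -0.00011311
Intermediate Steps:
H = -1/41070 ≈ -2.4349e-5
g(k) = 3 + 2*k/(-188 + k) (g(k) = 3 + (k + k)/(k - 188) = 3 + (2*k)/(-188 + k) = 3 + 2*k/(-188 + k))
(-43184/(-27964) + H)/(g(114) - 13652) = (-43184/(-27964) - 1/41070)/((-564 + 5*114)/(-188 + 114) - 13652) = (-43184*(-1/27964) - 1/41070)/((-564 + 570)/(-74) - 13652) = (10796/6991 - 1/41070)/(-1/74*6 - 13652) = 443384729/(287120370*(-3/37 - 13652)) = 443384729/(287120370*(-505127/37)) = (443384729/287120370)*(-37/505127) = -443384729/3919790571270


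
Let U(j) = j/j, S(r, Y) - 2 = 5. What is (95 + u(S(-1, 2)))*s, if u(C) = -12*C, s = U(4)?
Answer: 11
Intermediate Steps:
S(r, Y) = 7 (S(r, Y) = 2 + 5 = 7)
U(j) = 1
s = 1
u(C) = -12*C
(95 + u(S(-1, 2)))*s = (95 - 12*7)*1 = (95 - 84)*1 = 11*1 = 11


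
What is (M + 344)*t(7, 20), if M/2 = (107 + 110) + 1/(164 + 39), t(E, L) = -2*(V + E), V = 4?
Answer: -3474592/203 ≈ -17116.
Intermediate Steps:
t(E, L) = -8 - 2*E (t(E, L) = -2*(4 + E) = -8 - 2*E)
M = 88104/203 (M = 2*((107 + 110) + 1/(164 + 39)) = 2*(217 + 1/203) = 2*(44052/203) = 88104/203 ≈ 434.01)
(M + 344)*t(7, 20) = (88104/203 + 344)*(-8 - 2*7) = 157936*(-8 - 14)/203 = (157936/203)*(-22) = -3474592/203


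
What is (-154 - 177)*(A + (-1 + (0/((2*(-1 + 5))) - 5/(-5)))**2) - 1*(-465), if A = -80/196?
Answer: 29405/49 ≈ 600.10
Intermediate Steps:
A = -20/49 (A = -80*1/196 = -20/49 ≈ -0.40816)
(-154 - 177)*(A + (-1 + (0/((2*(-1 + 5))) - 5/(-5)))**2) - 1*(-465) = (-154 - 177)*(-20/49 + (-1 + (0/((2*(-1 + 5))) - 5/(-5)))**2) - 1*(-465) = -331*(-20/49 + (-1 + (0/((2*4)) - 5*(-1/5)))**2) + 465 = -331*(-20/49 + (-1 + (0/8 + 1))**2) + 465 = -331*(-20/49 + (-1 + (0*(1/8) + 1))**2) + 465 = -331*(-20/49 + (-1 + (0 + 1))**2) + 465 = -331*(-20/49 + (-1 + 1)**2) + 465 = -331*(-20/49 + 0**2) + 465 = -331*(-20/49 + 0) + 465 = -331*(-20/49) + 465 = 6620/49 + 465 = 29405/49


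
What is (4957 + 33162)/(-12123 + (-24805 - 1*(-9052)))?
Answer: -38119/27876 ≈ -1.3674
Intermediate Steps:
(4957 + 33162)/(-12123 + (-24805 - 1*(-9052))) = 38119/(-12123 + (-24805 + 9052)) = 38119/(-12123 - 15753) = 38119/(-27876) = 38119*(-1/27876) = -38119/27876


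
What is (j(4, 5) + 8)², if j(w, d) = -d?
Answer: 9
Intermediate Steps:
(j(4, 5) + 8)² = (-1*5 + 8)² = (-5 + 8)² = 3² = 9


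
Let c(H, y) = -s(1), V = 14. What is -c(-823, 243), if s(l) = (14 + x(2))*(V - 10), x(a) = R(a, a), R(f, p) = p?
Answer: 64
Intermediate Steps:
x(a) = a
s(l) = 64 (s(l) = (14 + 2)*(14 - 10) = 16*4 = 64)
c(H, y) = -64 (c(H, y) = -1*64 = -64)
-c(-823, 243) = -1*(-64) = 64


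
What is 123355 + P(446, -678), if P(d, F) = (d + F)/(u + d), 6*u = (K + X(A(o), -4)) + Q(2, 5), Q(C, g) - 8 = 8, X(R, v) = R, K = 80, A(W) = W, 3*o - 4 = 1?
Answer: 1026432779/8321 ≈ 1.2335e+5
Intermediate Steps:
o = 5/3 (o = 4/3 + (1/3)*1 = 4/3 + 1/3 = 5/3 ≈ 1.6667)
Q(C, g) = 16 (Q(C, g) = 8 + 8 = 16)
u = 293/18 (u = ((80 + 5/3) + 16)/6 = (245/3 + 16)/6 = (1/6)*(293/3) = 293/18 ≈ 16.278)
P(d, F) = (F + d)/(293/18 + d) (P(d, F) = (d + F)/(293/18 + d) = (F + d)/(293/18 + d))
123355 + P(446, -678) = 123355 + 18*(-678 + 446)/(293 + 18*446) = 123355 + 18*(-232)/(293 + 8028) = 123355 + 18*(-232)/8321 = 123355 + 18*(1/8321)*(-232) = 123355 - 4176/8321 = 1026432779/8321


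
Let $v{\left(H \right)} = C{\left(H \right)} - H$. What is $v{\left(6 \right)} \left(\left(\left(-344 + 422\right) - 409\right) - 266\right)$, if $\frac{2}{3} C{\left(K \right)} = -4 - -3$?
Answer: $\frac{8955}{2} \approx 4477.5$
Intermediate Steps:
$C{\left(K \right)} = - \frac{3}{2}$ ($C{\left(K \right)} = \frac{3 \left(-4 - -3\right)}{2} = \frac{3 \left(-4 + 3\right)}{2} = \frac{3}{2} \left(-1\right) = - \frac{3}{2}$)
$v{\left(H \right)} = - \frac{3}{2} - H$
$v{\left(6 \right)} \left(\left(\left(-344 + 422\right) - 409\right) - 266\right) = \left(- \frac{3}{2} - 6\right) \left(\left(\left(-344 + 422\right) - 409\right) - 266\right) = \left(- \frac{3}{2} - 6\right) \left(\left(78 - 409\right) - 266\right) = - \frac{15 \left(-331 - 266\right)}{2} = \left(- \frac{15}{2}\right) \left(-597\right) = \frac{8955}{2}$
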